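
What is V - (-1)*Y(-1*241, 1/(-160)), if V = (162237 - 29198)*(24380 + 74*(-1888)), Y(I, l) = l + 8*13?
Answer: -2454984615041/160 ≈ -1.5344e+10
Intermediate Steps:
Y(I, l) = 104 + l (Y(I, l) = l + 104 = 104 + l)
V = -15343653948 (V = 133039*(24380 - 139712) = 133039*(-115332) = -15343653948)
V - (-1)*Y(-1*241, 1/(-160)) = -15343653948 - (-1)*(104 + 1/(-160)) = -15343653948 - (-1)*(104 - 1/160) = -15343653948 - (-1)*16639/160 = -15343653948 - 1*(-16639/160) = -15343653948 + 16639/160 = -2454984615041/160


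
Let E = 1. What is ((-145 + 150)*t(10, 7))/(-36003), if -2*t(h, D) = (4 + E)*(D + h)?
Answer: 425/72006 ≈ 0.0059023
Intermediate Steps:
t(h, D) = -5*D/2 - 5*h/2 (t(h, D) = -(4 + 1)*(D + h)/2 = -5*(D + h)/2 = -(5*D + 5*h)/2 = -5*D/2 - 5*h/2)
((-145 + 150)*t(10, 7))/(-36003) = ((-145 + 150)*(-5/2*7 - 5/2*10))/(-36003) = (5*(-35/2 - 25))*(-1/36003) = (5*(-85/2))*(-1/36003) = -425/2*(-1/36003) = 425/72006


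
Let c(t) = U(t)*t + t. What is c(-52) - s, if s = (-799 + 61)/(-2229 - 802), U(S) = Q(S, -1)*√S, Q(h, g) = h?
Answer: -158350/3031 + 5408*I*√13 ≈ -52.243 + 19499.0*I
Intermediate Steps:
U(S) = S^(3/2) (U(S) = S*√S = S^(3/2))
s = 738/3031 (s = -738/(-3031) = -738*(-1/3031) = 738/3031 ≈ 0.24348)
c(t) = t + t^(5/2) (c(t) = t^(3/2)*t + t = t^(5/2) + t = t + t^(5/2))
c(-52) - s = (-52 + (-52)^(5/2)) - 1*738/3031 = (-52 + 5408*I*√13) - 738/3031 = -158350/3031 + 5408*I*√13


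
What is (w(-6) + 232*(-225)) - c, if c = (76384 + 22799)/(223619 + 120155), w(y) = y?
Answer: -17947164627/343774 ≈ -52206.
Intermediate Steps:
c = 99183/343774 ≈ 0.28851
(w(-6) + 232*(-225)) - c = (-6 + 232*(-225)) - 1*99183/343774 = (-6 - 52200) - 99183/343774 = -52206 - 99183/343774 = -17947164627/343774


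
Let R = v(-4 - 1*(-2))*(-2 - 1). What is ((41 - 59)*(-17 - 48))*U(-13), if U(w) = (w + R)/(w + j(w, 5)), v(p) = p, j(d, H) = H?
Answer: 4095/4 ≈ 1023.8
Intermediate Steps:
R = 6 (R = (-4 - 1*(-2))*(-2 - 1) = (-4 + 2)*(-3) = -2*(-3) = 6)
U(w) = (6 + w)/(5 + w) (U(w) = (w + 6)/(w + 5) = (6 + w)/(5 + w))
((41 - 59)*(-17 - 48))*U(-13) = ((41 - 59)*(-17 - 48))*((6 - 13)/(5 - 13)) = (-18*(-65))*(-7/(-8)) = 1170*(-⅛*(-7)) = 1170*(7/8) = 4095/4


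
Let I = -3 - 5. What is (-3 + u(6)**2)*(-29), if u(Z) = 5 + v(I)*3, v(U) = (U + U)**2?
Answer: -17328254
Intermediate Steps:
I = -8
v(U) = 4*U**2 (v(U) = (2*U)**2 = 4*U**2)
u(Z) = 773 (u(Z) = 5 + (4*(-8)**2)*3 = 5 + (4*64)*3 = 5 + 256*3 = 5 + 768 = 773)
(-3 + u(6)**2)*(-29) = (-3 + 773**2)*(-29) = (-3 + 597529)*(-29) = 597526*(-29) = -17328254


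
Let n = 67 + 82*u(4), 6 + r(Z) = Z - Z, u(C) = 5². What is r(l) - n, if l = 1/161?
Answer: -2123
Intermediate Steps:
u(C) = 25
l = 1/161 ≈ 0.0062112
r(Z) = -6 (r(Z) = -6 + (Z - Z) = -6 + 0 = -6)
n = 2117 (n = 67 + 82*25 = 67 + 2050 = 2117)
r(l) - n = -6 - 1*2117 = -6 - 2117 = -2123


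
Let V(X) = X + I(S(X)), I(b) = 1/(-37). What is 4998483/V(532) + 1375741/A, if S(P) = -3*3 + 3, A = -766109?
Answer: 5246669828068/558493461 ≈ 9394.3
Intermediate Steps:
S(P) = -6 (S(P) = -9 + 3 = -6)
I(b) = -1/37
V(X) = -1/37 + X (V(X) = X - 1/37 = -1/37 + X)
4998483/V(532) + 1375741/A = 4998483/(-1/37 + 532) + 1375741/(-766109) = 4998483/(19683/37) + 1375741*(-1/766109) = 4998483*(37/19683) - 1375741/766109 = 6849773/729 - 1375741/766109 = 5246669828068/558493461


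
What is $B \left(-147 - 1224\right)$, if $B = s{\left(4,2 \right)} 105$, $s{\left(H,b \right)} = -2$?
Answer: $287910$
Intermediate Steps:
$B = -210$ ($B = \left(-2\right) 105 = -210$)
$B \left(-147 - 1224\right) = - 210 \left(-147 - 1224\right) = \left(-210\right) \left(-1371\right) = 287910$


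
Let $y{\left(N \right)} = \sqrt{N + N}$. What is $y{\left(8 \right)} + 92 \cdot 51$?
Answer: $4696$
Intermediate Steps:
$y{\left(N \right)} = \sqrt{2} \sqrt{N}$ ($y{\left(N \right)} = \sqrt{2 N} = \sqrt{2} \sqrt{N}$)
$y{\left(8 \right)} + 92 \cdot 51 = \sqrt{2} \sqrt{8} + 92 \cdot 51 = \sqrt{2} \cdot 2 \sqrt{2} + 4692 = 4 + 4692 = 4696$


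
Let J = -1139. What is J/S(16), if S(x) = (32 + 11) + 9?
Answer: -1139/52 ≈ -21.904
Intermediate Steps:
S(x) = 52 (S(x) = 43 + 9 = 52)
J/S(16) = -1139/52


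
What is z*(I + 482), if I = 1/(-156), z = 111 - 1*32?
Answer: 5940089/156 ≈ 38078.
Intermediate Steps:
z = 79 (z = 111 - 32 = 79)
I = -1/156 ≈ -0.0064103
z*(I + 482) = 79*(-1/156 + 482) = 79*(75191/156) = 5940089/156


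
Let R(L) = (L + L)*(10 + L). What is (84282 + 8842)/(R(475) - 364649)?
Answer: 93124/96101 ≈ 0.96902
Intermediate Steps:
R(L) = 2*L*(10 + L) (R(L) = (2*L)*(10 + L) = 2*L*(10 + L))
(84282 + 8842)/(R(475) - 364649) = (84282 + 8842)/(2*475*(10 + 475) - 364649) = 93124/(2*475*485 - 364649) = 93124/(460750 - 364649) = 93124/96101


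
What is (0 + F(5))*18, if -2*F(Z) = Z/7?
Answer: -45/7 ≈ -6.4286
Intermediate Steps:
F(Z) = -Z/14 (F(Z) = -Z/(2*7) = -Z/14)
(0 + F(5))*18 = (0 - 1/14*5)*18 = (0 - 5/14)*18 = -5/14*18 = -45/7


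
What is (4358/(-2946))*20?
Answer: -43580/1473 ≈ -29.586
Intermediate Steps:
(4358/(-2946))*20 = (4358*(-1/2946))*20 = -2179/1473*20 = -43580/1473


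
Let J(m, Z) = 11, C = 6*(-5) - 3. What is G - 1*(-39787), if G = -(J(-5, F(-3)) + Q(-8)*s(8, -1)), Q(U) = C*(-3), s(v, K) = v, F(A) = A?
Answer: 38984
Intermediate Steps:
C = -33 (C = -30 - 3 = -33)
Q(U) = 99 (Q(U) = -33*(-3) = 99)
G = -803 (G = -(11 + 99*8) = -(11 + 792) = -1*803 = -803)
G - 1*(-39787) = -803 - 1*(-39787) = -803 + 39787 = 38984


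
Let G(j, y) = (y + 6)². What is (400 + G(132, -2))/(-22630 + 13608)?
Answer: -16/347 ≈ -0.046109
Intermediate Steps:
G(j, y) = (6 + y)²
(400 + G(132, -2))/(-22630 + 13608) = (400 + (6 - 2)²)/(-22630 + 13608) = (400 + 4²)/(-9022) = (400 + 16)*(-1/9022) = 416*(-1/9022) = -16/347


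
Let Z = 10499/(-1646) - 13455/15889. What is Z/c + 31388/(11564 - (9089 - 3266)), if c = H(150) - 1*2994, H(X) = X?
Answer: 2335723291023649/427015397068776 ≈ 5.4699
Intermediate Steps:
Z = -188965541/26153294 (Z = 10499*(-1/1646) - 13455*1/15889 = -10499/1646 - 13455/15889 = -188965541/26153294 ≈ -7.2253)
c = -2844 (c = 150 - 1*2994 = 150 - 2994 = -2844)
Z/c + 31388/(11564 - (9089 - 3266)) = -188965541/26153294/(-2844) + 31388/(11564 - (9089 - 3266)) = -188965541/26153294*(-1/2844) + 31388/(11564 - 1*5823) = 188965541/74379968136 + 31388/(11564 - 5823) = 188965541/74379968136 + 31388/5741 = 2335723291023649/427015397068776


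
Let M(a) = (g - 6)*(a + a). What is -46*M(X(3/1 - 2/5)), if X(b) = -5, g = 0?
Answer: -2760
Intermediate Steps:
M(a) = -12*a (M(a) = (0 - 6)*(a + a) = -12*a)
-46*M(X(3/1 - 2/5)) = -(-552)*(-5) = -46*60 = -2760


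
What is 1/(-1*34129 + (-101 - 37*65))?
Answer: -1/36635 ≈ -2.7296e-5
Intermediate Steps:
1/(-1*34129 + (-101 - 37*65)) = 1/(-34129 + (-101 - 2405)) = 1/(-34129 - 2506) = 1/(-36635) = -1/36635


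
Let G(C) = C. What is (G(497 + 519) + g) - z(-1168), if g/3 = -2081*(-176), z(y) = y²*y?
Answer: 1594513416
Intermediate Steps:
z(y) = y³
g = 1098768 (g = 3*(-2081*(-176)) = 3*366256 = 1098768)
(G(497 + 519) + g) - z(-1168) = ((497 + 519) + 1098768) - 1*(-1168)³ = (1016 + 1098768) - 1*(-1593413632) = 1099784 + 1593413632 = 1594513416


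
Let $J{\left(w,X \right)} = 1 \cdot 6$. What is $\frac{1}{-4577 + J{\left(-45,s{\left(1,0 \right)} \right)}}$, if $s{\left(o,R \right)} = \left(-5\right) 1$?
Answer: $- \frac{1}{4571} \approx -0.00021877$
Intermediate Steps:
$s{\left(o,R \right)} = -5$
$J{\left(w,X \right)} = 6$
$\frac{1}{-4577 + J{\left(-45,s{\left(1,0 \right)} \right)}} = \frac{1}{-4577 + 6} = \frac{1}{-4571} = - \frac{1}{4571}$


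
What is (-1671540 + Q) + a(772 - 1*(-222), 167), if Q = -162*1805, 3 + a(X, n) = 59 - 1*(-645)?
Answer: -1963249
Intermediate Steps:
a(X, n) = 701 (a(X, n) = -3 + (59 - 1*(-645)) = -3 + (59 + 645) = -3 + 704 = 701)
Q = -292410
(-1671540 + Q) + a(772 - 1*(-222), 167) = (-1671540 - 292410) + 701 = -1963950 + 701 = -1963249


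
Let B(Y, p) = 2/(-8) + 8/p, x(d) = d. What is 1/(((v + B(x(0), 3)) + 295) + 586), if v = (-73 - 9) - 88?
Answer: 12/8561 ≈ 0.0014017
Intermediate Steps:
B(Y, p) = -¼ + 8/p (B(Y, p) = 2*(-⅛) + 8/p = -¼ + 8/p)
v = -170 (v = -82 - 88 = -170)
1/(((v + B(x(0), 3)) + 295) + 586) = 1/(((-170 + (¼)*(32 - 1*3)/3) + 295) + 586) = 1/(((-170 + (¼)*(⅓)*(32 - 3)) + 295) + 586) = 1/(((-170 + (¼)*(⅓)*29) + 295) + 586) = 1/(((-170 + 29/12) + 295) + 586) = 1/((-2011/12 + 295) + 586) = 1/(1529/12 + 586) = 1/(8561/12) = 12/8561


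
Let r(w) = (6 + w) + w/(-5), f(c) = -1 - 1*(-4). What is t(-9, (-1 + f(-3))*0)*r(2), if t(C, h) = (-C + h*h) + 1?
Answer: 76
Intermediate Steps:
f(c) = 3 (f(c) = -1 + 4 = 3)
t(C, h) = 1 + h² - C (t(C, h) = (-C + h²) + 1 = (h² - C) + 1 = 1 + h² - C)
r(w) = 6 + 4*w/5 (r(w) = (6 + w) + w*(-⅕) = (6 + w) - w/5 = 6 + 4*w/5)
t(-9, (-1 + f(-3))*0)*r(2) = (1 + ((-1 + 3)*0)² - 1*(-9))*(6 + (⅘)*2) = (1 + (2*0)² + 9)*(6 + 8/5) = (1 + 0² + 9)*(38/5) = (1 + 0 + 9)*(38/5) = 10*(38/5) = 76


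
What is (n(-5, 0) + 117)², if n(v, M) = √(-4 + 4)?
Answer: 13689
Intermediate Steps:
n(v, M) = 0 (n(v, M) = √0 = 0)
(n(-5, 0) + 117)² = (0 + 117)² = 117² = 13689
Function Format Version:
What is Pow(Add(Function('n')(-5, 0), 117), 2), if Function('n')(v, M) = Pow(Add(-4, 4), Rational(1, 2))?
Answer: 13689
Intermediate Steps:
Function('n')(v, M) = 0 (Function('n')(v, M) = Pow(0, Rational(1, 2)) = 0)
Pow(Add(Function('n')(-5, 0), 117), 2) = Pow(Add(0, 117), 2) = Pow(117, 2) = 13689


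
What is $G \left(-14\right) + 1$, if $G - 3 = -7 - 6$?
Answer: $141$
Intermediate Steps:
$G = -10$ ($G = 3 - 13 = -10$)
$G \left(-14\right) + 1 = \left(-10\right) \left(-14\right) + 1 = 140 + 1 = 141$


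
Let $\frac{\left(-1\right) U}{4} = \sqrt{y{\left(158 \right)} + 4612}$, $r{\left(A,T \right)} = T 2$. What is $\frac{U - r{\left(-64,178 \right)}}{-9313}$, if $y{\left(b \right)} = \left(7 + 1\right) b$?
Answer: $\frac{356}{9313} + \frac{8 \sqrt{1469}}{9313} \approx 0.07115$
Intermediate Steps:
$y{\left(b \right)} = 8 b$
$r{\left(A,T \right)} = 2 T$
$U = - 8 \sqrt{1469}$ ($U = - 4 \sqrt{8 \cdot 158 + 4612} = - 4 \sqrt{1264 + 4612} = - 4 \sqrt{5876} = - 4 \cdot 2 \sqrt{1469} = - 8 \sqrt{1469} \approx -306.62$)
$\frac{U - r{\left(-64,178 \right)}}{-9313} = \frac{- 8 \sqrt{1469} - 2 \cdot 178}{-9313} = \left(- 8 \sqrt{1469} - 356\right) \left(- \frac{1}{9313}\right) = \left(-356 - 8 \sqrt{1469}\right) \left(- \frac{1}{9313}\right) = \frac{356}{9313} + \frac{8 \sqrt{1469}}{9313}$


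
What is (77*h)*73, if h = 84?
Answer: 472164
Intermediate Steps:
(77*h)*73 = (77*84)*73 = 6468*73 = 472164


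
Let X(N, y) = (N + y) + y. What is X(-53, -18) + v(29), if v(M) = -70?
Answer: -159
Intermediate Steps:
X(N, y) = N + 2*y
X(-53, -18) + v(29) = (-53 + 2*(-18)) - 70 = (-53 - 36) - 70 = -89 - 70 = -159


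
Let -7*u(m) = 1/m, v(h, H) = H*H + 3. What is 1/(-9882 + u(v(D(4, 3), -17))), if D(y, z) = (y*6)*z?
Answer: -2044/20198809 ≈ -0.00010119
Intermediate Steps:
D(y, z) = 6*y*z (D(y, z) = (6*y)*z = 6*y*z)
v(h, H) = 3 + H² (v(h, H) = H² + 3 = 3 + H²)
u(m) = -1/(7*m)
1/(-9882 + u(v(D(4, 3), -17))) = 1/(-9882 - 1/(7*(3 + (-17)²))) = 1/(-9882 - 1/(7*(3 + 289))) = 1/(-9882 - ⅐/292) = 1/(-9882 - ⅐*1/292) = 1/(-9882 - 1/2044) = 1/(-20198809/2044) = -2044/20198809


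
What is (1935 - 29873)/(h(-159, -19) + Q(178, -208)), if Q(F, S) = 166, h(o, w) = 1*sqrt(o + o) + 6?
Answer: -2402668/14951 + 13969*I*sqrt(318)/14951 ≈ -160.7 + 16.661*I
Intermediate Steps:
h(o, w) = 6 + sqrt(2)*sqrt(o) (h(o, w) = 1*sqrt(2*o) + 6 = 1*(sqrt(2)*sqrt(o)) + 6 = sqrt(2)*sqrt(o) + 6 = 6 + sqrt(2)*sqrt(o))
(1935 - 29873)/(h(-159, -19) + Q(178, -208)) = (1935 - 29873)/((6 + sqrt(2)*sqrt(-159)) + 166) = -27938/((6 + sqrt(2)*(I*sqrt(159))) + 166) = -27938/((6 + I*sqrt(318)) + 166) = -27938/(172 + I*sqrt(318))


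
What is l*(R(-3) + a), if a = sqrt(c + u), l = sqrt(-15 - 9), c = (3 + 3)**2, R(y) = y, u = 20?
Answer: I*sqrt(6)*(-6 + 4*sqrt(14)) ≈ 21.964*I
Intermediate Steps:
c = 36 (c = 6**2 = 36)
l = 2*I*sqrt(6) (l = sqrt(-24) = 2*I*sqrt(6) ≈ 4.899*I)
a = 2*sqrt(14) (a = sqrt(36 + 20) = sqrt(56) = 2*sqrt(14) ≈ 7.4833)
l*(R(-3) + a) = (2*I*sqrt(6))*(-3 + 2*sqrt(14)) = 2*I*sqrt(6)*(-3 + 2*sqrt(14))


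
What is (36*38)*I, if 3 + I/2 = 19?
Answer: 43776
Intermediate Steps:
I = 32 (I = -6 + 2*19 = -6 + 38 = 32)
(36*38)*I = (36*38)*32 = 1368*32 = 43776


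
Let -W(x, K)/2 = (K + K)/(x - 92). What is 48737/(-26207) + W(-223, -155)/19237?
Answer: -59069130815/31761075717 ≈ -1.8598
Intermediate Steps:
W(x, K) = -4*K/(-92 + x) (W(x, K) = -2*(K + K)/(x - 92) = -2*2*K/(-92 + x) = -4*K/(-92 + x))
48737/(-26207) + W(-223, -155)/19237 = 48737/(-26207) - 4*(-155)/(-92 - 223)/19237 = 48737*(-1/26207) - 4*(-155)/(-315)*(1/19237) = -48737/26207 - 4*(-155)*(-1/315)*(1/19237) = -48737/26207 - 124/63*1/19237 = -48737/26207 - 124/1211931 = -59069130815/31761075717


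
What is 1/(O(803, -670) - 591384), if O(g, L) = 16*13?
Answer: -1/591176 ≈ -1.6915e-6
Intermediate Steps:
O(g, L) = 208
1/(O(803, -670) - 591384) = 1/(208 - 591384) = 1/(-591176) = -1/591176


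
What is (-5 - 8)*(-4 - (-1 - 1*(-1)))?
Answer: 52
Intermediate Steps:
(-5 - 8)*(-4 - (-1 - 1*(-1))) = -13*(-4 - (-1 + 1)) = -13*(-4 - 1*0) = -13*(-4 + 0) = -13*(-4) = 52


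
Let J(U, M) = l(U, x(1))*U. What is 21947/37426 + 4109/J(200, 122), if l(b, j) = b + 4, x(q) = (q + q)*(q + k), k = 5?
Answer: 524610517/763490400 ≈ 0.68712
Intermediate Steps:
x(q) = 2*q*(5 + q) (x(q) = (q + q)*(q + 5) = (2*q)*(5 + q) = 2*q*(5 + q))
l(b, j) = 4 + b
J(U, M) = U*(4 + U) (J(U, M) = (4 + U)*U = U*(4 + U))
21947/37426 + 4109/J(200, 122) = 21947/37426 + 4109/((200*(4 + 200))) = 21947*(1/37426) + 4109/((200*204)) = 21947/37426 + 4109/40800 = 524610517/763490400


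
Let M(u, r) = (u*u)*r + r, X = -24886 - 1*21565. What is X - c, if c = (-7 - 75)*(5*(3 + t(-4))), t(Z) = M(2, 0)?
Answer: -45221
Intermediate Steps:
X = -46451 (X = -24886 - 21565 = -46451)
M(u, r) = r + r*u**2 (M(u, r) = u**2*r + r = r*u**2 + r = r + r*u**2)
t(Z) = 0 (t(Z) = 0*(1 + 2**2) = 0*(1 + 4) = 0*5 = 0)
c = -1230 (c = (-7 - 75)*(5*(3 + 0)) = -410*3 = -82*15 = -1230)
X - c = -46451 - 1*(-1230) = -46451 + 1230 = -45221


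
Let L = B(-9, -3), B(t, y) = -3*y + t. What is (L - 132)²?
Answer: 17424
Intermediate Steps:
B(t, y) = t - 3*y
L = 0 (L = -9 - 3*(-3) = -9 + 9 = 0)
(L - 132)² = (0 - 132)² = (-132)² = 17424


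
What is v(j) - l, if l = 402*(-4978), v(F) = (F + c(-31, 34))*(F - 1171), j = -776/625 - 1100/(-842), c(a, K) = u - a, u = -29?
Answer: 138382173415653916/69234765625 ≈ 1.9987e+6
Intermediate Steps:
c(a, K) = -29 - a
j = 17054/263125 (j = -776*1/625 - 1100*(-1/842) = -776/625 + 550/421 = 17054/263125 ≈ 0.064813)
v(F) = (-1171 + F)*(2 + F) (v(F) = (F + (-29 - 1*(-31)))*(F - 1171) = (F + (-29 + 31))*(-1171 + F) = (F + 2)*(-1171 + F) = (2 + F)*(-1171 + F) = (-1171 + F)*(2 + F))
l = -2001156
v(j) - l = (-2342 + (17054/263125)² - 1169*17054/263125) - 1*(-2001156) = (-2342 + 290838916/69234765625 - 19936126/263125) + 2001156 = -167393223408584/69234765625 + 2001156 = 138382173415653916/69234765625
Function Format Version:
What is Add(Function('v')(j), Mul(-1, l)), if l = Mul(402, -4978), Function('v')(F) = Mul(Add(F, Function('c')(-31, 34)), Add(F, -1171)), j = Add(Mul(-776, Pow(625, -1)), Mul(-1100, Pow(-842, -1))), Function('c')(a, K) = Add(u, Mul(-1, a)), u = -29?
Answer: Rational(138382173415653916, 69234765625) ≈ 1.9987e+6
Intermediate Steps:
Function('c')(a, K) = Add(-29, Mul(-1, a))
j = Rational(17054, 263125) (j = Add(Mul(-776, Rational(1, 625)), Mul(-1100, Rational(-1, 842))) = Add(Rational(-776, 625), Rational(550, 421)) = Rational(17054, 263125) ≈ 0.064813)
Function('v')(F) = Mul(Add(-1171, F), Add(2, F)) (Function('v')(F) = Mul(Add(F, Add(-29, Mul(-1, -31))), Add(F, -1171)) = Mul(Add(F, Add(-29, 31)), Add(-1171, F)) = Mul(Add(F, 2), Add(-1171, F)) = Mul(Add(2, F), Add(-1171, F)) = Mul(Add(-1171, F), Add(2, F)))
l = -2001156
Add(Function('v')(j), Mul(-1, l)) = Add(Add(-2342, Pow(Rational(17054, 263125), 2), Mul(-1169, Rational(17054, 263125))), Mul(-1, -2001156)) = Add(Add(-2342, Rational(290838916, 69234765625), Rational(-19936126, 263125)), 2001156) = Add(Rational(-167393223408584, 69234765625), 2001156) = Rational(138382173415653916, 69234765625)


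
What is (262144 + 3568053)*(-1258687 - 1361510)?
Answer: -10035870688809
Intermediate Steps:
(262144 + 3568053)*(-1258687 - 1361510) = 3830197*(-2620197) = -10035870688809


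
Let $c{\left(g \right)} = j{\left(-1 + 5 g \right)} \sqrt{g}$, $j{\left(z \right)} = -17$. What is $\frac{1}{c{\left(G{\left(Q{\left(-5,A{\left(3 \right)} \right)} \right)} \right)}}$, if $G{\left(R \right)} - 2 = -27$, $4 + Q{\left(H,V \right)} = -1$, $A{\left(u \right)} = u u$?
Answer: $\frac{i}{85} \approx 0.011765 i$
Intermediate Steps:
$A{\left(u \right)} = u^{2}$
$Q{\left(H,V \right)} = -5$ ($Q{\left(H,V \right)} = -4 - 1 = -5$)
$G{\left(R \right)} = -25$ ($G{\left(R \right)} = 2 - 27 = -25$)
$c{\left(g \right)} = - 17 \sqrt{g}$
$\frac{1}{c{\left(G{\left(Q{\left(-5,A{\left(3 \right)} \right)} \right)} \right)}} = \frac{1}{\left(-17\right) \sqrt{-25}} = \frac{1}{\left(-17\right) 5 i} = \frac{1}{\left(-85\right) i} = \frac{i}{85}$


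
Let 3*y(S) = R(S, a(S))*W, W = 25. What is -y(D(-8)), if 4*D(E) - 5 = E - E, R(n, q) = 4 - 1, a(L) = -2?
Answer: -25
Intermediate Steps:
R(n, q) = 3
D(E) = 5/4 (D(E) = 5/4 + (E - E)/4 = 5/4 + (1/4)*0 = 5/4 + 0 = 5/4)
y(S) = 25 (y(S) = (3*25)/3 = (1/3)*75 = 25)
-y(D(-8)) = -1*25 = -25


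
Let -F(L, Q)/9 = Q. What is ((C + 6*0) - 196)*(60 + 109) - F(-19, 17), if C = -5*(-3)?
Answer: -30436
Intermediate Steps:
F(L, Q) = -9*Q
C = 15
((C + 6*0) - 196)*(60 + 109) - F(-19, 17) = ((15 + 6*0) - 196)*(60 + 109) - (-9)*17 = ((15 + 0) - 196)*169 - 1*(-153) = (15 - 196)*169 + 153 = -181*169 + 153 = -30589 + 153 = -30436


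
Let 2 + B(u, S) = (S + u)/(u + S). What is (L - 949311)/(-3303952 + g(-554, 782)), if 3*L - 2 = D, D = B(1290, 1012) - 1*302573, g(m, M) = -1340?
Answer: 3150505/9915876 ≈ 0.31772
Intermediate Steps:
B(u, S) = -1 (B(u, S) = -2 + (S + u)/(u + S) = -2 + (S + u)/(S + u) = -2 + 1 = -1)
D = -302574 (D = -1 - 1*302573 = -1 - 302573 = -302574)
L = -302572/3 (L = ⅔ + (⅓)*(-302574) = ⅔ - 100858 = -302572/3 ≈ -1.0086e+5)
(L - 949311)/(-3303952 + g(-554, 782)) = (-302572/3 - 949311)/(-3303952 - 1340) = -3150505/3/(-3305292) = -3150505/3*(-1/3305292) = 3150505/9915876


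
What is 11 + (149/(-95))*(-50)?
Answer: 1699/19 ≈ 89.421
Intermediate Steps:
11 + (149/(-95))*(-50) = 11 + (149*(-1/95))*(-50) = 11 - 149/95*(-50) = 11 + 1490/19 = 1699/19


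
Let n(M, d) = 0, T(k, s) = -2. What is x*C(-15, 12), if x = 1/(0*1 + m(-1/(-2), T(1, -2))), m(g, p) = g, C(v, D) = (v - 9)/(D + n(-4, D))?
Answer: -4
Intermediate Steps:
C(v, D) = (-9 + v)/D (C(v, D) = (v - 9)/(D + 0) = (-9 + v)/D)
x = 2 (x = 1/(0*1 - 1/(-2)) = 1/(0 - 1*(-½)) = 1/(0 + ½) = 1/(½) = 2)
x*C(-15, 12) = 2*((-9 - 15)/12) = 2*((1/12)*(-24)) = 2*(-2) = -4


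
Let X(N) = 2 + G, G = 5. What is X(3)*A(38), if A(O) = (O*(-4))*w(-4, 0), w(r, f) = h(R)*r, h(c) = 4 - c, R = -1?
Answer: 21280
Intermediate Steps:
X(N) = 7 (X(N) = 2 + 5 = 7)
w(r, f) = 5*r (w(r, f) = (4 - 1*(-1))*r = (4 + 1)*r = 5*r)
A(O) = 80*O (A(O) = (O*(-4))*(5*(-4)) = -4*O*(-20) = 80*O)
X(3)*A(38) = 7*(80*38) = 7*3040 = 21280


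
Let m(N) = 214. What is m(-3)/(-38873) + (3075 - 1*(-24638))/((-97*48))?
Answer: -1078283833/180992688 ≈ -5.9576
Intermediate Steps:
m(-3)/(-38873) + (3075 - 1*(-24638))/((-97*48)) = 214/(-38873) + (3075 - 1*(-24638))/((-97*48)) = 214*(-1/38873) + (3075 + 24638)/(-4656) = -214/38873 + 27713*(-1/4656) = -214/38873 - 27713/4656 = -1078283833/180992688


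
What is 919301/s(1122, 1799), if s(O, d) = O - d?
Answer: -919301/677 ≈ -1357.9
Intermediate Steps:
919301/s(1122, 1799) = 919301/(1122 - 1*1799) = 919301/(1122 - 1799) = 919301/(-677) = 919301*(-1/677) = -919301/677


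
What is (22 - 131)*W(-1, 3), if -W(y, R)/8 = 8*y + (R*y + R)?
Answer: -6976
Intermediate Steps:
W(y, R) = -64*y - 8*R - 8*R*y (W(y, R) = -8*(8*y + (R*y + R)) = -8*(8*y + (R + R*y)) = -8*(R + 8*y + R*y) = -64*y - 8*R - 8*R*y)
(22 - 131)*W(-1, 3) = (22 - 131)*(-64*(-1) - 8*3 - 8*3*(-1)) = -109*(64 - 24 + 24) = -109*64 = -6976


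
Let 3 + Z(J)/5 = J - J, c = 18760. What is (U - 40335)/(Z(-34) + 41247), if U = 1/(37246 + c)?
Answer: -2259002009/2309239392 ≈ -0.97824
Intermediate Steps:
Z(J) = -15 (Z(J) = -15 + 5*(J - J) = -15 + 5*0 = -15 + 0 = -15)
U = 1/56006 (U = 1/(37246 + 18760) = 1/56006 ≈ 1.7855e-5)
(U - 40335)/(Z(-34) + 41247) = (1/56006 - 40335)/(-15 + 41247) = -2259002009/56006/41232 = -2259002009/56006*1/41232 = -2259002009/2309239392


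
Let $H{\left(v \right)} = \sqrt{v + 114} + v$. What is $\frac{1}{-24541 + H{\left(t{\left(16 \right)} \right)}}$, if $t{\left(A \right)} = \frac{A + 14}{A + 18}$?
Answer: $- \frac{7092094}{174040787923} - \frac{51 \sqrt{3689}}{174040787923} \approx -4.0767 \cdot 10^{-5}$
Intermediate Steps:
$t{\left(A \right)} = \frac{14 + A}{18 + A}$
$H{\left(v \right)} = v + \sqrt{114 + v}$ ($H{\left(v \right)} = \sqrt{114 + v} + v = v + \sqrt{114 + v}$)
$\frac{1}{-24541 + H{\left(t{\left(16 \right)} \right)}} = \frac{1}{-24541 + \left(\frac{14 + 16}{18 + 16} + \sqrt{114 + \frac{14 + 16}{18 + 16}}\right)} = \frac{1}{-24541 + \left(\frac{1}{34} \cdot 30 + \sqrt{114 + \frac{1}{34} \cdot 30}\right)} = \frac{1}{-24541 + \left(\frac{15}{17} + \sqrt{114 + \frac{15}{17}}\right)} = \frac{1}{-24541 + \left(\frac{15}{17} + \sqrt{\frac{1953}{17}}\right)} = \frac{1}{-24541 + \left(\frac{15}{17} + \frac{3 \sqrt{3689}}{17}\right)} = \frac{1}{- \frac{417182}{17} + \frac{3 \sqrt{3689}}{17}}$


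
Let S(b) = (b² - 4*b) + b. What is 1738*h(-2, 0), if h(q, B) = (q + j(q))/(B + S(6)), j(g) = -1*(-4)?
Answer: 1738/9 ≈ 193.11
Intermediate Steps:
j(g) = 4
S(b) = b² - 3*b
h(q, B) = (4 + q)/(18 + B) (h(q, B) = (q + 4)/(B + 6*(-3 + 6)) = (4 + q)/(B + 6*3) = (4 + q)/(B + 18) = (4 + q)/(18 + B))
1738*h(-2, 0) = 1738*((4 - 2)/(18 + 0)) = 1738*(2/18) = 1738*((1/18)*2) = 1738*(⅑) = 1738/9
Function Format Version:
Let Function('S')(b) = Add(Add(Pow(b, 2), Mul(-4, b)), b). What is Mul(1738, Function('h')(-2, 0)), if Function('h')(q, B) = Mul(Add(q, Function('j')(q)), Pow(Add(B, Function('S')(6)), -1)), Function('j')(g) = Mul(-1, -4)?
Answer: Rational(1738, 9) ≈ 193.11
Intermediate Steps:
Function('j')(g) = 4
Function('S')(b) = Add(Pow(b, 2), Mul(-3, b))
Function('h')(q, B) = Mul(Pow(Add(18, B), -1), Add(4, q)) (Function('h')(q, B) = Mul(Add(q, 4), Pow(Add(B, Mul(6, Add(-3, 6))), -1)) = Mul(Add(4, q), Pow(Add(B, Mul(6, 3)), -1)) = Mul(Add(4, q), Pow(Add(B, 18), -1)) = Mul(Add(4, q), Pow(Add(18, B), -1)) = Mul(Pow(Add(18, B), -1), Add(4, q)))
Mul(1738, Function('h')(-2, 0)) = Mul(1738, Mul(Pow(Add(18, 0), -1), Add(4, -2))) = Mul(1738, Mul(Pow(18, -1), 2)) = Mul(1738, Mul(Rational(1, 18), 2)) = Mul(1738, Rational(1, 9)) = Rational(1738, 9)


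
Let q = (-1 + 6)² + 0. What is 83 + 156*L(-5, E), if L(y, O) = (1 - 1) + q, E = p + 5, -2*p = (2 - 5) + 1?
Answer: 3983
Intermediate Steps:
p = 1 (p = -((2 - 5) + 1)/2 = -(-3 + 1)/2 = -½*(-2) = 1)
q = 25 (q = 5² + 0 = 25 + 0 = 25)
E = 6 (E = 1 + 5 = 6)
L(y, O) = 25 (L(y, O) = (1 - 1) + 25 = 0 + 25 = 25)
83 + 156*L(-5, E) = 83 + 156*25 = 83 + 3900 = 3983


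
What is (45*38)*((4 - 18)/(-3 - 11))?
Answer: 1710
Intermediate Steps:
(45*38)*((4 - 18)/(-3 - 11)) = 1710*(-14/(-14)) = 1710*(-14*(-1/14)) = 1710*1 = 1710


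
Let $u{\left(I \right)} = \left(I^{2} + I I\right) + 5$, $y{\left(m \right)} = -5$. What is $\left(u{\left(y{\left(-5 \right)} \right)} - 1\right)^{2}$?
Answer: $2916$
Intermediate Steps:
$u{\left(I \right)} = 5 + 2 I^{2}$ ($u{\left(I \right)} = \left(I^{2} + I^{2}\right) + 5 = 2 I^{2} + 5 = 5 + 2 I^{2}$)
$\left(u{\left(y{\left(-5 \right)} \right)} - 1\right)^{2} = \left(\left(5 + 2 \left(-5\right)^{2}\right) - 1\right)^{2} = \left(\left(5 + 2 \cdot 25\right) - 1\right)^{2} = \left(\left(5 + 50\right) - 1\right)^{2} = \left(55 - 1\right)^{2} = 54^{2} = 2916$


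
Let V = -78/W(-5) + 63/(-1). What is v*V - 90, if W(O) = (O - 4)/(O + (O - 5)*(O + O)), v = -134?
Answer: -305924/3 ≈ -1.0197e+5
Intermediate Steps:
W(O) = (-4 + O)/(O + 2*O*(-5 + O)) (W(O) = (-4 + O)/(O + (-5 + O)*(2*O)) = (-4 + O)/(O + 2*O*(-5 + O)))
V = 2281/3 (V = -78*(-5*(-9 + 2*(-5))/(-4 - 5)) + 63/(-1) = -78/((-⅕*(-9)/(-9 - 10))) + 63*(-1) = -78/((-⅕*(-9)/(-19))) - 63 = -78/((-⅕*(-1/19)*(-9))) - 63 = -78/(-9/95) - 63 = -78*(-95/9) - 63 = 2470/3 - 63 = 2281/3 ≈ 760.33)
v*V - 90 = -134*2281/3 - 90 = -305654/3 - 90 = -305924/3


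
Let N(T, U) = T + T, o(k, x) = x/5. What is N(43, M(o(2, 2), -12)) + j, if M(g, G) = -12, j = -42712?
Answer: -42626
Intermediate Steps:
o(k, x) = x/5 (o(k, x) = x*(⅕) = x/5)
N(T, U) = 2*T
N(43, M(o(2, 2), -12)) + j = 2*43 - 42712 = 86 - 42712 = -42626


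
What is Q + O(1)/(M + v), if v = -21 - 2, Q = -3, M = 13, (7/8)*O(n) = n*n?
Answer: -109/35 ≈ -3.1143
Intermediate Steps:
O(n) = 8*n²/7 (O(n) = 8*(n*n)/7 = 8*n²/7)
v = -23
Q + O(1)/(M + v) = -3 + ((8/7)*1²)/(13 - 23) = -3 + ((8/7)*1)/(-10) = -3 - ⅒*8/7 = -3 - 4/35 = -109/35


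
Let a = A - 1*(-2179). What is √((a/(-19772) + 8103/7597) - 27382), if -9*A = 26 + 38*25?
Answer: I*√1390009870864918871353/225311826 ≈ 165.47*I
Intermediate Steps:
A = -976/9 (A = -(26 + 38*25)/9 = -(26 + 950)/9 = -⅑*976 = -976/9 ≈ -108.44)
a = 18635/9 (a = -976/9 - 1*(-2179) = -976/9 + 2179 = 18635/9 ≈ 2070.6)
√((a/(-19772) + 8103/7597) - 27382) = √(((18635/9)/(-19772) + 8103/7597) - 27382) = √(((18635/9)*(-1/19772) + 8103*(1/7597)) - 27382) = √((-18635/177948 + 8103/7597) - 27382) = √(1300342549/1351870956 - 27382) = √(-37015630174643/1351870956) = I*√1390009870864918871353/225311826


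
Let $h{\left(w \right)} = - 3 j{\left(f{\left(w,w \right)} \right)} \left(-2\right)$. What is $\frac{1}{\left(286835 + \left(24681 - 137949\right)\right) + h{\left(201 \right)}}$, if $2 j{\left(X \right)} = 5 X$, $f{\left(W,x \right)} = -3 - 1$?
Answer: $\frac{1}{173507} \approx 5.7635 \cdot 10^{-6}$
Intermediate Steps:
$f{\left(W,x \right)} = -4$ ($f{\left(W,x \right)} = -3 - 1 = -4$)
$j{\left(X \right)} = \frac{5 X}{2}$
$h{\left(w \right)} = -60$ ($h{\left(w \right)} = - 3 \cdot \frac{5}{2} \left(-4\right) \left(-2\right) = \left(-3\right) \left(-10\right) \left(-2\right) = 30 \left(-2\right) = -60$)
$\frac{1}{\left(286835 + \left(24681 - 137949\right)\right) + h{\left(201 \right)}} = \frac{1}{\left(286835 + \left(24681 - 137949\right)\right) - 60} = \frac{1}{\left(286835 - 113268\right) - 60} = \frac{1}{173567 - 60} = \frac{1}{173507}$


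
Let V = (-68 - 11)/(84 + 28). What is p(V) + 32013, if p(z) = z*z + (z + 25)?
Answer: 401882065/12544 ≈ 32038.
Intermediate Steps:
V = -79/112 ≈ -0.70536
p(z) = 25 + z + z² (p(z) = z² + (25 + z) = 25 + z + z²)
p(V) + 32013 = (25 - 79/112 + (-79/112)²) + 32013 = (25 - 79/112 + 6241/12544) + 32013 = 310993/12544 + 32013 = 401882065/12544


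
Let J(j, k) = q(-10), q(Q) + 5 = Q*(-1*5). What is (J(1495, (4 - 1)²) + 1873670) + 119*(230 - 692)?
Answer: 1818737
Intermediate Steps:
q(Q) = -5 - 5*Q (q(Q) = -5 + Q*(-1*5) = -5 + Q*(-5) = -5 - 5*Q)
J(j, k) = 45 (J(j, k) = -5 - 5*(-10) = -5 + 50 = 45)
(J(1495, (4 - 1)²) + 1873670) + 119*(230 - 692) = (45 + 1873670) + 119*(230 - 692) = 1873715 + 119*(-462) = 1873715 - 54978 = 1818737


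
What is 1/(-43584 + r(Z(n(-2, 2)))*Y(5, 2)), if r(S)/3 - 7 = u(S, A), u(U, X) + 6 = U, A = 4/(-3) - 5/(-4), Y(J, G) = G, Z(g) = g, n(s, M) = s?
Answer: -1/43590 ≈ -2.2941e-5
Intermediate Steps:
A = -1/12 (A = 4*(-⅓) - 5*(-¼) = -4/3 + 5/4 = -1/12 ≈ -0.083333)
u(U, X) = -6 + U
r(S) = 3 + 3*S (r(S) = 21 + 3*(-6 + S) = 21 + (-18 + 3*S) = 3 + 3*S)
1/(-43584 + r(Z(n(-2, 2)))*Y(5, 2)) = 1/(-43584 + (3 + 3*(-2))*2) = 1/(-43584 + (3 - 6)*2) = 1/(-43584 - 3*2) = 1/(-43584 - 6) = 1/(-43590) = -1/43590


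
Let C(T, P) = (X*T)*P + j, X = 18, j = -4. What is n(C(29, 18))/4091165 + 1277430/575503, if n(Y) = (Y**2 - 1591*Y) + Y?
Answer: 47396955727102/2354477730995 ≈ 20.131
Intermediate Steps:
C(T, P) = -4 + 18*P*T (C(T, P) = (18*T)*P - 4 = 18*P*T - 4 = -4 + 18*P*T)
n(Y) = Y**2 - 1590*Y
n(C(29, 18))/4091165 + 1277430/575503 = ((-4 + 18*18*29)*(-1590 + (-4 + 18*18*29)))/4091165 + 1277430/575503 = ((-4 + 9396)*(-1590 + (-4 + 9396)))*(1/4091165) + 1277430*(1/575503) = (9392*(-1590 + 9392))*(1/4091165) + 1277430/575503 = (9392*7802)*(1/4091165) + 1277430/575503 = 73276384*(1/4091165) + 1277430/575503 = 73276384/4091165 + 1277430/575503 = 47396955727102/2354477730995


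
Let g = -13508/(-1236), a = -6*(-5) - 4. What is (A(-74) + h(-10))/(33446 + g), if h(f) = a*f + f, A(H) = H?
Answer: -106296/10338191 ≈ -0.010282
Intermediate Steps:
a = 26 (a = 30 - 4 = 26)
g = 3377/309 (g = -13508*(-1/1236) = 3377/309 ≈ 10.929)
h(f) = 27*f (h(f) = 26*f + f = 27*f)
(A(-74) + h(-10))/(33446 + g) = (-74 + 27*(-10))/(33446 + 3377/309) = (-74 - 270)/(10338191/309) = -344*309/10338191 = -106296/10338191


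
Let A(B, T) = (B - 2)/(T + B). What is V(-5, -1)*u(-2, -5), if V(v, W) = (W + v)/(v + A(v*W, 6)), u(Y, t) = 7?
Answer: 231/26 ≈ 8.8846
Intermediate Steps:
A(B, T) = (-2 + B)/(B + T)
V(v, W) = (W + v)/(v + (-2 + W*v)/(6 + W*v)) (V(v, W) = (W + v)/(v + (-2 + v*W)/(v*W + 6)) = (W + v)/(v + (-2 + W*v)/(W*v + 6)) = (W + v)/(v + (-2 + W*v)/(6 + W*v)))
V(-5, -1)*u(-2, -5) = ((6 - 1*(-5))*(-1 - 5)/(-2 - 1*(-5) - 5*(6 - 1*(-5))))*7 = ((6 + 5)*(-6)/(-2 + 5 - 5*(6 + 5)))*7 = (11*(-6)/(-2 + 5 - 5*11))*7 = (11*(-6)/(-2 + 5 - 55))*7 = (11*(-6)/(-52))*7 = -1/52*11*(-6)*7 = (33/26)*7 = 231/26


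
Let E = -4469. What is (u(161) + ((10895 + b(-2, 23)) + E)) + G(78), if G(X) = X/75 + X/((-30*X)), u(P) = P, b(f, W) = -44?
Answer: 981601/150 ≈ 6544.0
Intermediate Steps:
G(X) = -1/30 + X/75 (G(X) = X*(1/75) + X*(-1/(30*X)) = X/75 - 1/30 = -1/30 + X/75)
(u(161) + ((10895 + b(-2, 23)) + E)) + G(78) = (161 + ((10895 - 44) - 4469)) + (-1/30 + (1/75)*78) = (161 + (10851 - 4469)) + (-1/30 + 26/25) = (161 + 6382) + 151/150 = 6543 + 151/150 = 981601/150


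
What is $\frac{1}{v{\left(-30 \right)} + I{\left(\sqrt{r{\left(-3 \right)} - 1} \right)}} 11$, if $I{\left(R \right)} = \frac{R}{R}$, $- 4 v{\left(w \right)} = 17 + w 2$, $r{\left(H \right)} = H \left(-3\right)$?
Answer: $\frac{44}{47} \approx 0.93617$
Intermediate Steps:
$r{\left(H \right)} = - 3 H$
$v{\left(w \right)} = - \frac{17}{4} - \frac{w}{2}$ ($v{\left(w \right)} = - \frac{17 + w 2}{4} = - \frac{17 + 2 w}{4} = - \frac{17}{4} - \frac{w}{2}$)
$I{\left(R \right)} = 1$
$\frac{1}{v{\left(-30 \right)} + I{\left(\sqrt{r{\left(-3 \right)} - 1} \right)}} 11 = \frac{1}{\left(- \frac{17}{4} - -15\right) + 1} \cdot 11 = \frac{1}{\left(- \frac{17}{4} + 15\right) + 1} \cdot 11 = \frac{1}{\frac{43}{4} + 1} \cdot 11 = \frac{1}{\frac{47}{4}} \cdot 11 = \frac{4}{47} \cdot 11 = \frac{44}{47}$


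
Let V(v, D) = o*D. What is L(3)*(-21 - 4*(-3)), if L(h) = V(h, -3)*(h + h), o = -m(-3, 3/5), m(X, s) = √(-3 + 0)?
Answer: -162*I*√3 ≈ -280.59*I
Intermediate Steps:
m(X, s) = I*√3 (m(X, s) = √(-3) = I*√3)
o = -I*√3 ≈ -1.732*I
V(v, D) = -I*D*√3 (V(v, D) = (-I*√3)*D = -I*D*√3)
L(h) = 6*I*h*√3 (L(h) = (-1*I*(-3)*√3)*(h + h) = (3*I*√3)*(2*h) = 6*I*h*√3)
L(3)*(-21 - 4*(-3)) = (6*I*3*√3)*(-21 - 4*(-3)) = (18*I*√3)*(-21 + 12) = (18*I*√3)*(-9) = -162*I*√3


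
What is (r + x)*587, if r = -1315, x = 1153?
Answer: -95094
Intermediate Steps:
(r + x)*587 = (-1315 + 1153)*587 = -162*587 = -95094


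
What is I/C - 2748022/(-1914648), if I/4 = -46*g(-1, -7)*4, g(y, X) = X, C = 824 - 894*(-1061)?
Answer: 654680234093/454421598996 ≈ 1.4407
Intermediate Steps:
C = 949358 (C = 824 + 948534 = 949358)
I = 5152 (I = 4*(-46*(-7)*4) = 4*(322*4) = 4*1288 = 5152)
I/C - 2748022/(-1914648) = 5152/949358 - 2748022/(-1914648) = 5152*(1/949358) - 2748022*(-1/1914648) = 2576/474679 + 1374011/957324 = 654680234093/454421598996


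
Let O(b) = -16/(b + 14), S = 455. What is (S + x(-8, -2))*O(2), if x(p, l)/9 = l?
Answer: -437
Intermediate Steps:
x(p, l) = 9*l
O(b) = -16/(14 + b)
(S + x(-8, -2))*O(2) = (455 + 9*(-2))*(-16/(14 + 2)) = (455 - 18)*(-16/16) = 437*(-16*1/16) = 437*(-1) = -437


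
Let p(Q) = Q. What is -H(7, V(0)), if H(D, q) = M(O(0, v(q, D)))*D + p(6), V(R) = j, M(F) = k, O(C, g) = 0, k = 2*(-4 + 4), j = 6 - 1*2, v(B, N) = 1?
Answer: -6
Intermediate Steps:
j = 4 (j = 6 - 2 = 4)
k = 0 (k = 2*0 = 0)
M(F) = 0
V(R) = 4
H(D, q) = 6 (H(D, q) = 0*D + 6 = 0 + 6 = 6)
-H(7, V(0)) = -1*6 = -6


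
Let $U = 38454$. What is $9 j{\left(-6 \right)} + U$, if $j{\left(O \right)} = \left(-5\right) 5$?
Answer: $38229$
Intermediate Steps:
$j{\left(O \right)} = -25$
$9 j{\left(-6 \right)} + U = 9 \left(-25\right) + 38454 = -225 + 38454 = 38229$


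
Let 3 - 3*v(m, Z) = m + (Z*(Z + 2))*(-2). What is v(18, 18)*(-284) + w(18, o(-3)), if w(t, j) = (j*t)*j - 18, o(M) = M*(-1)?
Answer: -66596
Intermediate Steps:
o(M) = -M
v(m, Z) = 1 - m/3 + 2*Z*(2 + Z)/3 (v(m, Z) = 1 - (m + (Z*(Z + 2))*(-2))/3 = 1 - (m + (Z*(2 + Z))*(-2))/3 = 1 - (m - 2*Z*(2 + Z))/3 = 1 + (-m/3 + 2*Z*(2 + Z)/3) = 1 - m/3 + 2*Z*(2 + Z)/3)
w(t, j) = -18 + t*j² (w(t, j) = t*j² - 18 = -18 + t*j²)
v(18, 18)*(-284) + w(18, o(-3)) = (1 - ⅓*18 + (⅔)*18² + (4/3)*18)*(-284) + (-18 + 18*(-1*(-3))²) = (1 - 6 + (⅔)*324 + 24)*(-284) + (-18 + 18*3²) = (1 - 6 + 216 + 24)*(-284) + (-18 + 18*9) = 235*(-284) + (-18 + 162) = -66740 + 144 = -66596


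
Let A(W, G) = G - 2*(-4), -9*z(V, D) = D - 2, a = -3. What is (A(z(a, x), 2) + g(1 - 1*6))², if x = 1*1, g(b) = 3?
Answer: 169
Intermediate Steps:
x = 1
z(V, D) = 2/9 - D/9 (z(V, D) = -(D - 2)/9 = -(-2 + D)/9 = 2/9 - D/9)
A(W, G) = 8 + G (A(W, G) = G + 8 = 8 + G)
(A(z(a, x), 2) + g(1 - 1*6))² = ((8 + 2) + 3)² = (10 + 3)² = 13² = 169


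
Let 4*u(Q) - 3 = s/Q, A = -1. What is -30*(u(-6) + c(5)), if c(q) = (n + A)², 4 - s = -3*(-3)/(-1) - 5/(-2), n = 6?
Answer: -6075/8 ≈ -759.38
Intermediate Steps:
s = 21/2 (s = 4 - (-3*(-3)/(-1) - 5/(-2)) = 4 - (9*(-1) - 5*(-½)) = 4 - (-9 + 5/2) = 4 - 1*(-13/2) = 4 + 13/2 = 21/2 ≈ 10.500)
c(q) = 25 (c(q) = (6 - 1)² = 5² = 25)
u(Q) = ¾ + 21/(8*Q) (u(Q) = ¾ + (21/(2*Q))/4 = ¾ + 21/(8*Q))
-30*(u(-6) + c(5)) = -30*((3/8)*(7 + 2*(-6))/(-6) + 25) = -30*((3/8)*(-⅙)*(7 - 12) + 25) = -30*((3/8)*(-⅙)*(-5) + 25) = -30*(5/16 + 25) = -30*405/16 = -6075/8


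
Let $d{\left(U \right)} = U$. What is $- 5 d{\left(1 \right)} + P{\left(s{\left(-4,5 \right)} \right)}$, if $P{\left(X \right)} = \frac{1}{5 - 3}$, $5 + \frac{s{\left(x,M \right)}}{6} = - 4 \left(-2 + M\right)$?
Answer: $- \frac{9}{2} \approx -4.5$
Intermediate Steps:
$s{\left(x,M \right)} = 18 - 24 M$ ($s{\left(x,M \right)} = -30 + 6 \left(- 4 \left(-2 + M\right)\right) = -30 + 6 \left(8 - 4 M\right) = -30 - \left(-48 + 24 M\right) = 18 - 24 M$)
$P{\left(X \right)} = \frac{1}{2}$
$- 5 d{\left(1 \right)} + P{\left(s{\left(-4,5 \right)} \right)} = \left(-5\right) 1 + \frac{1}{2} = -5 + \frac{1}{2} = - \frac{9}{2}$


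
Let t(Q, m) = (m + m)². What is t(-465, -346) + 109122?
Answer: 587986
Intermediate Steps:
t(Q, m) = 4*m² (t(Q, m) = (2*m)² = 4*m²)
t(-465, -346) + 109122 = 4*(-346)² + 109122 = 4*119716 + 109122 = 478864 + 109122 = 587986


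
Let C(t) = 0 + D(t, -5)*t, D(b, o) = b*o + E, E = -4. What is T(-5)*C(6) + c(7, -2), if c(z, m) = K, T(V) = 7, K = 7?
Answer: -1421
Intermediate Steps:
D(b, o) = -4 + b*o (D(b, o) = b*o - 4 = -4 + b*o)
c(z, m) = 7
C(t) = t*(-4 - 5*t) (C(t) = 0 + (-4 + t*(-5))*t = 0 + (-4 - 5*t)*t = 0 + t*(-4 - 5*t) = t*(-4 - 5*t))
T(-5)*C(6) + c(7, -2) = 7*(6*(-4 - 5*6)) + 7 = 7*(6*(-4 - 30)) + 7 = 7*(6*(-34)) + 7 = 7*(-204) + 7 = -1428 + 7 = -1421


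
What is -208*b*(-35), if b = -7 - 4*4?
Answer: -167440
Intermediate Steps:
b = -23 (b = -7 - 16 = -23)
-208*b*(-35) = -208*(-23)*(-35) = 4784*(-35) = -167440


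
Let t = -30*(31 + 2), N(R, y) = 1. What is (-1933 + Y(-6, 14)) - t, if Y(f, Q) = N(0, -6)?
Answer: -942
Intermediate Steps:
Y(f, Q) = 1
t = -990 (t = -30*33 = -990)
(-1933 + Y(-6, 14)) - t = (-1933 + 1) - 1*(-990) = -1932 + 990 = -942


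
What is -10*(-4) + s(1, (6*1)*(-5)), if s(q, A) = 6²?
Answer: 76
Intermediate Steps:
s(q, A) = 36
-10*(-4) + s(1, (6*1)*(-5)) = -10*(-4) + 36 = 40 + 36 = 76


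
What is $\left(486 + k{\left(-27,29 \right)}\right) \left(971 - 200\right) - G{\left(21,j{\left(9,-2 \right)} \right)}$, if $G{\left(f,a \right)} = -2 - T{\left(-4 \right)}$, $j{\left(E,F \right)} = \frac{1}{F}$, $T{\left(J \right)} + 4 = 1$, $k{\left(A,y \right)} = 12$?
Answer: $383957$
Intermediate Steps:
$T{\left(J \right)} = -3$ ($T{\left(J \right)} = -4 + 1 = -3$)
$G{\left(f,a \right)} = 1$ ($G{\left(f,a \right)} = -2 - -3 = -2 + 3 = 1$)
$\left(486 + k{\left(-27,29 \right)}\right) \left(971 - 200\right) - G{\left(21,j{\left(9,-2 \right)} \right)} = \left(486 + 12\right) \left(971 - 200\right) - 1 = 498 \cdot 771 - 1 = 383958 - 1 = 383957$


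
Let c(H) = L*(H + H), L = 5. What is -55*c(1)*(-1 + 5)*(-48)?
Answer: 105600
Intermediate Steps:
c(H) = 10*H (c(H) = 5*(H + H) = 5*(2*H) = 10*H)
-55*c(1)*(-1 + 5)*(-48) = -55*10*1*(-1 + 5)*(-48) = -550*4*(-48) = -55*40*(-48) = -2200*(-48) = 105600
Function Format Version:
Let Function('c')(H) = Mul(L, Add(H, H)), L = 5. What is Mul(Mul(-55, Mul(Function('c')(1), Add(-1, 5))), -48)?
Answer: 105600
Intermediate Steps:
Function('c')(H) = Mul(10, H) (Function('c')(H) = Mul(5, Add(H, H)) = Mul(5, Mul(2, H)) = Mul(10, H))
Mul(Mul(-55, Mul(Function('c')(1), Add(-1, 5))), -48) = Mul(Mul(-55, Mul(Mul(10, 1), Add(-1, 5))), -48) = Mul(Mul(-55, Mul(10, 4)), -48) = Mul(Mul(-55, 40), -48) = Mul(-2200, -48) = 105600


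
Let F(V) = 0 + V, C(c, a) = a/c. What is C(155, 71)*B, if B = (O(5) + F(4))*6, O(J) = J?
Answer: 3834/155 ≈ 24.735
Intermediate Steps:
F(V) = V
B = 54 (B = (5 + 4)*6 = 9*6 = 54)
C(155, 71)*B = (71/155)*54 = 3834/155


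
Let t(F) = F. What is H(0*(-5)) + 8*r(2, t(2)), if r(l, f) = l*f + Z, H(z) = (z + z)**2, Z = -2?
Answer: 16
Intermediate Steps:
H(z) = 4*z**2 (H(z) = (2*z)**2 = 4*z**2)
r(l, f) = -2 + f*l (r(l, f) = l*f - 2 = f*l - 2 = -2 + f*l)
H(0*(-5)) + 8*r(2, t(2)) = 4*(0*(-5))**2 + 8*(-2 + 2*2) = 4*0**2 + 8*(-2 + 4) = 4*0 + 8*2 = 0 + 16 = 16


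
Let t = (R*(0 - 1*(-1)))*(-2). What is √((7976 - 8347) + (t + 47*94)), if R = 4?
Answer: √4039 ≈ 63.553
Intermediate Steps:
t = -8 (t = (4*(0 - 1*(-1)))*(-2) = (4*(0 + 1))*(-2) = (4*1)*(-2) = 4*(-2) = -8)
√((7976 - 8347) + (t + 47*94)) = √((7976 - 8347) + (-8 + 47*94)) = √(-371 + (-8 + 4418)) = √(-371 + 4410) = √4039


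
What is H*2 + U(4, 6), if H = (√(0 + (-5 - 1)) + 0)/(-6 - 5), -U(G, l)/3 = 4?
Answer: -12 - 2*I*√6/11 ≈ -12.0 - 0.44536*I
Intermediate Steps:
U(G, l) = -12 (U(G, l) = -3*4 = -12)
H = -I*√6/11 (H = (√(0 - 6) + 0)/(-11) = (√(-6) + 0)*(-1/11) = (I*√6 + 0)*(-1/11) = (I*√6)*(-1/11) = -I*√6/11 ≈ -0.22268*I)
H*2 + U(4, 6) = -I*√6/11*2 - 12 = -2*I*√6/11 - 12 = -12 - 2*I*√6/11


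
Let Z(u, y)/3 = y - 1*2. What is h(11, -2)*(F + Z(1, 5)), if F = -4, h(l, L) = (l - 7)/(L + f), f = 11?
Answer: 20/9 ≈ 2.2222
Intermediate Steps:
Z(u, y) = -6 + 3*y (Z(u, y) = 3*(y - 1*2) = 3*(y - 2) = 3*(-2 + y) = -6 + 3*y)
h(l, L) = (-7 + l)/(11 + L) (h(l, L) = (l - 7)/(L + 11) = (-7 + l)/(11 + L))
h(11, -2)*(F + Z(1, 5)) = ((-7 + 11)/(11 - 2))*(-4 + (-6 + 3*5)) = (4/9)*(-4 + (-6 + 15)) = ((1/9)*4)*(-4 + 9) = (4/9)*5 = 20/9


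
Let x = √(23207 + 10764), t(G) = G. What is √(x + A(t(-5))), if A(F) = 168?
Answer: √(168 + √33971) ≈ 18.770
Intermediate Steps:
x = √33971 ≈ 184.31
√(x + A(t(-5))) = √(√33971 + 168) = √(168 + √33971)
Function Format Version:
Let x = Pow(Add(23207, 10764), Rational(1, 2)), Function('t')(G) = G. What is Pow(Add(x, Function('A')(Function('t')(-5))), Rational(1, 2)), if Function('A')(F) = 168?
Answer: Pow(Add(168, Pow(33971, Rational(1, 2))), Rational(1, 2)) ≈ 18.770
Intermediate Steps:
x = Pow(33971, Rational(1, 2)) ≈ 184.31
Pow(Add(x, Function('A')(Function('t')(-5))), Rational(1, 2)) = Pow(Add(Pow(33971, Rational(1, 2)), 168), Rational(1, 2)) = Pow(Add(168, Pow(33971, Rational(1, 2))), Rational(1, 2))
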